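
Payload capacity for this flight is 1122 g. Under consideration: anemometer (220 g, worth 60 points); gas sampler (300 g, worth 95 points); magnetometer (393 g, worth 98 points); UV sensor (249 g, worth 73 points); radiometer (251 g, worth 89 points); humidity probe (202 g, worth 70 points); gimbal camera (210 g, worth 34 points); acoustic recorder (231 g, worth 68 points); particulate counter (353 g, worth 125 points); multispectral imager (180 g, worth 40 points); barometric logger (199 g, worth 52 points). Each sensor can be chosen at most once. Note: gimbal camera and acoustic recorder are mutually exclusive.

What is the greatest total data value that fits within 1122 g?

379

By data value per g: radiometer 0.35, particulate counter 0.35, humidity probe 0.35, gas sampler 0.32 lead.
Gas sampler + radiometer + humidity probe + particulate counter uses 1106 of the 1122 g and totals 379.
Every other selection either busts 1122 g or breaks a pairing rule or fails to beat 379.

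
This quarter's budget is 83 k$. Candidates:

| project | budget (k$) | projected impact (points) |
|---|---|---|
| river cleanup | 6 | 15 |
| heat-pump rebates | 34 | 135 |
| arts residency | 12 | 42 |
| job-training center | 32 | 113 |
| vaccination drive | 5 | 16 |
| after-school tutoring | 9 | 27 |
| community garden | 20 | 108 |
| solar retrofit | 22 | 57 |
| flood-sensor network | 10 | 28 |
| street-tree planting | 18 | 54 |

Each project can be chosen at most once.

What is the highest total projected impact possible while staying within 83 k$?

Greedy by ratio would take heat-pump rebates + arts residency + vaccination drive + after-school tutoring + community garden: 80 k$ used, total 328.
Dropping after-school tutoring frees 9 k$; slotting in flood-sensor network (10 k$) lifts the total to 329 at 81 k$.
Every other selection either busts 83 k$ or fails to beat 329.

329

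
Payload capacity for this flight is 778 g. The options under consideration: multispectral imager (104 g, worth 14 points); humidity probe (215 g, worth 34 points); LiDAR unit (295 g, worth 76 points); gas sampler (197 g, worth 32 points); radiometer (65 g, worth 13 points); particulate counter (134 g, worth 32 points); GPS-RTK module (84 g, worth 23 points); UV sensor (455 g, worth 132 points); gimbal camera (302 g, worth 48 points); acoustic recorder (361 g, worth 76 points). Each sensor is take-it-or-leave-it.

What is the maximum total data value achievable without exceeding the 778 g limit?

208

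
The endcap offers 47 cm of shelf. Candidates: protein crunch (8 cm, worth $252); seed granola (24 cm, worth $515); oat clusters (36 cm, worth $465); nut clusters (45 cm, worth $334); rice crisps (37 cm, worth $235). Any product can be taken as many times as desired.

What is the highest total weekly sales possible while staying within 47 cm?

The ratio ordering already packs tightly: 5×protein crunch, 40 cm, 1260.
That's the maximum — no swap from here does better than 1260.

1260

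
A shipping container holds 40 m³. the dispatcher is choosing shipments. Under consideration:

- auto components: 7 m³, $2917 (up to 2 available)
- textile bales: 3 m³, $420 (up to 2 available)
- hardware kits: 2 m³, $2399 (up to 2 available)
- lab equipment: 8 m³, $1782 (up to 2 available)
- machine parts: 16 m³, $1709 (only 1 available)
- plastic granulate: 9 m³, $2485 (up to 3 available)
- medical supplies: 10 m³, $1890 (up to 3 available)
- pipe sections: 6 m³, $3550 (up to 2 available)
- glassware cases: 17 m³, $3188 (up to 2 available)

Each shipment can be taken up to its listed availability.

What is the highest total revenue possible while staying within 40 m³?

20217

Taking 2×auto components + 2×hardware kits + plastic granulate + 2×pipe sections: 39 m³ used, 20217 in revenue.
The spare 1 m³ is too small for any remaining shipment, and no exchange beats 20217.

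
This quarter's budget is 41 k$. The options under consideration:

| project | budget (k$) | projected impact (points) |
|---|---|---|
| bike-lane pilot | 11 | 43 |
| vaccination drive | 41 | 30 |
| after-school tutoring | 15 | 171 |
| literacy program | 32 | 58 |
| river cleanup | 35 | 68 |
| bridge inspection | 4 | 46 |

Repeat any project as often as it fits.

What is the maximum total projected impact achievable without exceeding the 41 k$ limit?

460

Density check — bridge inspection 11.50, after-school tutoring 11.40, bike-lane pilot 3.91 are the best per k$.
Best packing: 10×bridge inspection — 40 k$, 460 total.
That's the maximum — no swap from here does better than 460.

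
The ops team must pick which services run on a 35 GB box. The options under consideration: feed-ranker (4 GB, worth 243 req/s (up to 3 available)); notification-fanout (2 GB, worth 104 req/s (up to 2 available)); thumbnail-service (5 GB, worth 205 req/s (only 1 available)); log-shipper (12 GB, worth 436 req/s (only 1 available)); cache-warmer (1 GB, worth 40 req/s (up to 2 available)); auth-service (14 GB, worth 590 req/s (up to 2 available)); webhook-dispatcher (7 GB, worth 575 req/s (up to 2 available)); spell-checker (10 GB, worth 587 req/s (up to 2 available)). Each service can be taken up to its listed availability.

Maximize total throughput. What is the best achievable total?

Greedy by ratio would take 3×feed-ranker + 2×notification-fanout + thumbnail-service + 2×webhook-dispatcher: 35 GB used, total 2292.
A better packing is 2×feed-ranker + notification-fanout + cache-warmer + 2×webhook-dispatcher + spell-checker: 35 GB, total 2367.
That's the maximum — no swap from here does better than 2367.

2367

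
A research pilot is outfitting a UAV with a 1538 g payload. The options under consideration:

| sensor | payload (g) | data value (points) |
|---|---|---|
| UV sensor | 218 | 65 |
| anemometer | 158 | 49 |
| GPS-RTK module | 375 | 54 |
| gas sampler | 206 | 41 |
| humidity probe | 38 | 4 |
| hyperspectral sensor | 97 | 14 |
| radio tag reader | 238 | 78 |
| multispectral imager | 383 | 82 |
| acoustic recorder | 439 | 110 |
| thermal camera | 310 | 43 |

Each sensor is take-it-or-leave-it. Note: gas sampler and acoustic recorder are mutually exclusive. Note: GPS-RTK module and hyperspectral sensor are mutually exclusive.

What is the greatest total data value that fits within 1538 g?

398

The ratio ordering already packs tightly: UV sensor + anemometer + hyperspectral sensor + radio tag reader + multispectral imager + acoustic recorder, 1533 g, 398.
Runner-up UV sensor + anemometer + humidity probe + radio tag reader + multispectral imager + acoustic recorder tops out at 388.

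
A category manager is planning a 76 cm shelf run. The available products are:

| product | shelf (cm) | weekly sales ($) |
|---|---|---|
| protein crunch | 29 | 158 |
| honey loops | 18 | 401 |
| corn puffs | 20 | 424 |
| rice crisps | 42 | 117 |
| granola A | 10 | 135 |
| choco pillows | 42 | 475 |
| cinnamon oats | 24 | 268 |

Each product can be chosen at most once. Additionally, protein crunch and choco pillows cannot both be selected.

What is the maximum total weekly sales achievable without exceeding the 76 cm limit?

Honey loops + corn puffs + granola A + cinnamon oats uses 72 of the 76 cm and totals 1228.
The closest alternative, honey loops + corn puffs + cinnamon oats, reaches only 1093.

1228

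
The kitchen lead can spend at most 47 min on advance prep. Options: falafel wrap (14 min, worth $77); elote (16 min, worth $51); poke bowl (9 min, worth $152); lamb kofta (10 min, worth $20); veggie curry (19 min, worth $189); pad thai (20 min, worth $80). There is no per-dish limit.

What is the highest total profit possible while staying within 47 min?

Best packing: 5×poke bowl — 45 min, 760 total.
That's the maximum — no swap from here does better than 760.

760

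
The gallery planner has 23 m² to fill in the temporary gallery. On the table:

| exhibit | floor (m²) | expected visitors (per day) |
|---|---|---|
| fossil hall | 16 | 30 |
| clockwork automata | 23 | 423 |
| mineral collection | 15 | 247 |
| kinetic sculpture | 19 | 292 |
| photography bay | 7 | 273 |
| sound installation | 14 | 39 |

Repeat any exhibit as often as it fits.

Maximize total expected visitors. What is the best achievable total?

The ratio ordering already packs tightly: 3×photography bay, 21 m², 819.

819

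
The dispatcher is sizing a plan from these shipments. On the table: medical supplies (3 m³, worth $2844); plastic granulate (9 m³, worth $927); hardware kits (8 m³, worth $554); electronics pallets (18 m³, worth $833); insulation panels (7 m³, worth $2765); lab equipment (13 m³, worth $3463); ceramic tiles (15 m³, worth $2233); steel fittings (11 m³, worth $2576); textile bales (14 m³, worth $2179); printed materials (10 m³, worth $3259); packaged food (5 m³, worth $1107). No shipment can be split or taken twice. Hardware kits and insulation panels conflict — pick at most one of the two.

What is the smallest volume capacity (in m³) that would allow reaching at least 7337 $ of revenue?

20

Look for the lowest-volume combination reaching 7337.
medical supplies + insulation panels + printed materials reaches 8868 using 20 m³.
Any bundle with less than 20 m³ falls short of 7337.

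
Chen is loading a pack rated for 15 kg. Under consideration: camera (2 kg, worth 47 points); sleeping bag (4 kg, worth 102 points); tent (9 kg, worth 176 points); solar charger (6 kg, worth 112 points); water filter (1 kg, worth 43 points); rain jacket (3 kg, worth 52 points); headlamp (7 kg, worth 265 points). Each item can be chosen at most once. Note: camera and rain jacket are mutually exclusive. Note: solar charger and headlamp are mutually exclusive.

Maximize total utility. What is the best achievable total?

462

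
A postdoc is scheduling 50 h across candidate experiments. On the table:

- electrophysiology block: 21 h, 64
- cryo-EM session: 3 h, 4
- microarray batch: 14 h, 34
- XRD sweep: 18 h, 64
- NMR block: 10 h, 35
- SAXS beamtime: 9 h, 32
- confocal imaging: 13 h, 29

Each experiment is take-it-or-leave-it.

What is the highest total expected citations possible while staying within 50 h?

163

By expected citations per h: XRD sweep 3.56, SAXS beamtime 3.56, NMR block 3.50, electrophysiology block 3.05 lead.
A density-first pass picks XRD sweep + NMR block + SAXS beamtime + confocal imaging — 160 at 50 h.
The 22 h tied up in SAXS beamtime and confocal imaging is better spent on electrophysiology block — total rises to 163 (49 h).
The closest alternative, electrophysiology block + XRD sweep + SAXS beamtime, reaches only 160.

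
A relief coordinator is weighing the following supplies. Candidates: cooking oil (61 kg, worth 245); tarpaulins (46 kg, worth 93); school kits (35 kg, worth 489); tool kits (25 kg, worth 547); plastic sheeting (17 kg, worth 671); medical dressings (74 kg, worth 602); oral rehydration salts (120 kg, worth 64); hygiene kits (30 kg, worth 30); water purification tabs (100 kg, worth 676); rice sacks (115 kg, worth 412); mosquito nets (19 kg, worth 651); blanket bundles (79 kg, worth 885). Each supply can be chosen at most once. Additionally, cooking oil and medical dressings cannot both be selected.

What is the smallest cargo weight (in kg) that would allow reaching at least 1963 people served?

96

Minimise kg subject to total people served ≥ 1963.
school kits + tool kits + plastic sheeting + mosquito nets: 2358 people served at 96 kg.
No combination under 96 kg hits 1963.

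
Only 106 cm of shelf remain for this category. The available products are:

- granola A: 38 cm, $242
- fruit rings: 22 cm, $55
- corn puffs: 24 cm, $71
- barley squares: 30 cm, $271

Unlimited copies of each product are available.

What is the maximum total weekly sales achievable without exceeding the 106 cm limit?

813

Density check — barley squares 9.03, granola A 6.37, corn puffs 2.96, fruit rings 2.50 are the best per cm.
3×barley squares uses 90 of the 106 cm and totals 813.
Nothing else within 106 cm beats 813.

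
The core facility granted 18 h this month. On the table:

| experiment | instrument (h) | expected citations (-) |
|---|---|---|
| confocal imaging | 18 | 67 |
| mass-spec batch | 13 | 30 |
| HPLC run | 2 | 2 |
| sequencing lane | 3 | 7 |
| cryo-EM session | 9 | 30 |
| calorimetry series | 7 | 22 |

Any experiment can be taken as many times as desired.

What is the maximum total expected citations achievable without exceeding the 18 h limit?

67

The ratio ordering already packs tightly: confocal imaging, 18 h, 67.
No other feasible combination exceeds 67.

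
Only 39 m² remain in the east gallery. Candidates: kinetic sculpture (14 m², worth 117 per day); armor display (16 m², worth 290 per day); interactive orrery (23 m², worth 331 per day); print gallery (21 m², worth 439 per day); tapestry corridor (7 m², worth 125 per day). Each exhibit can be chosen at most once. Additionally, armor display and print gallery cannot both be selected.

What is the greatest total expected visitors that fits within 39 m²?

Best packing: armor display + interactive orrery — 39 m², 621 total.
The closest alternative, print gallery + tapestry corridor, reaches only 564.

621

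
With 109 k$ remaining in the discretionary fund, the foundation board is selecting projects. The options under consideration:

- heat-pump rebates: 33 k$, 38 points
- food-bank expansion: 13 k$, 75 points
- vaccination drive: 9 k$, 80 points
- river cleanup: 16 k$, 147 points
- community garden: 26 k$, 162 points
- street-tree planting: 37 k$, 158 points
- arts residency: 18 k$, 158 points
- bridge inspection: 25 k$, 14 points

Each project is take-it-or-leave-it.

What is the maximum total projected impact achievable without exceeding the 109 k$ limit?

705

By projected impact per k$: river cleanup 9.19, vaccination drive 8.89, arts residency 8.78 lead.
Taking the top-ratio projects first gives food-bank expansion + vaccination drive + river cleanup + community garden + arts residency + bridge inspection for 636 (107 k$).
Dropping food-bank expansion and bridge inspection frees 38 k$; slotting in street-tree planting (37 k$) lifts the total to 705 at 106 k$.
Next best is food-bank expansion + vaccination drive + river cleanup + community garden + arts residency + bridge inspection at 636 (107 k$) — short by 69.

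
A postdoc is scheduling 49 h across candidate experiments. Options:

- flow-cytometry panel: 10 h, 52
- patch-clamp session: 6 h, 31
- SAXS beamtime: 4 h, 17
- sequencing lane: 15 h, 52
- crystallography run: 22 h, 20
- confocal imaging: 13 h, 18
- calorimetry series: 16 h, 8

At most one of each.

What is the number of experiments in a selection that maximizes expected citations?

Optimal total is 170.
For example flow-cytometry panel + patch-clamp session + SAXS beamtime + sequencing lane + confocal imaging achieves it, using 48 h.
Any selection reaching 170 contains exactly 5 experiments.

5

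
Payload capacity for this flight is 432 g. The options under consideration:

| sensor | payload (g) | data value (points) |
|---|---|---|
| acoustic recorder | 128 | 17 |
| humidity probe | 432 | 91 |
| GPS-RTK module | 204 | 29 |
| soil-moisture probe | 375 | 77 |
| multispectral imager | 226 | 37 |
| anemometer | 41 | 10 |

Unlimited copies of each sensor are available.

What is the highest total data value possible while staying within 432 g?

Ranking by ratio (data value/g): anemometer 0.24, humidity probe 0.21, soil-moisture probe 0.21.
10×anemometer uses 410 of the 432 g and totals 100.
That's the maximum — no swap from here does better than 100.

100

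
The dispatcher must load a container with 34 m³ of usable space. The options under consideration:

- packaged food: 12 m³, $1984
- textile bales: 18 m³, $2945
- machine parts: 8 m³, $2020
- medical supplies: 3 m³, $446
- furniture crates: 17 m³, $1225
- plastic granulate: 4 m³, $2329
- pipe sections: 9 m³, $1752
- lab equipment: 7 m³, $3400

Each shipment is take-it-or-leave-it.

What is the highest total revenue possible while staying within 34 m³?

Ranking by ratio (revenue/m³): plastic granulate 582.25, lab equipment 485.71, machine parts 252.50.
The ratio heuristic lands on machine parts + medical supplies + plastic granulate + pipe sections + lab equipment (9947) but leaves 3 m³ idle.
Replace pipe sections with packaged food: the trade gains 232 net, giving 10179 at 34 m³.
Runner-up machine parts + medical supplies + plastic granulate + pipe sections + lab equipment tops out at 9947.

10179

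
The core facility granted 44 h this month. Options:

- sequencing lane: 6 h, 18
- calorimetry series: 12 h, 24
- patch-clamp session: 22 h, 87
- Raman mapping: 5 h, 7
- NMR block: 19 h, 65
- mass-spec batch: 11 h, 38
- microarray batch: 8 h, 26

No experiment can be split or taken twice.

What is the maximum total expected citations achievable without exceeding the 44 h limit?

152

Ranking by ratio (expected citations/h): patch-clamp session 3.95, mass-spec batch 3.45, NMR block 3.42, microarray batch 3.25.
Taking the top-ratio experiments first gives patch-clamp session + mass-spec batch + microarray batch for 151 (41 h).
Replace mass-spec batch and microarray batch with NMR block: the trade gains 1 net, giving 152 at 41 h.
Nothing else within 44 h beats 152.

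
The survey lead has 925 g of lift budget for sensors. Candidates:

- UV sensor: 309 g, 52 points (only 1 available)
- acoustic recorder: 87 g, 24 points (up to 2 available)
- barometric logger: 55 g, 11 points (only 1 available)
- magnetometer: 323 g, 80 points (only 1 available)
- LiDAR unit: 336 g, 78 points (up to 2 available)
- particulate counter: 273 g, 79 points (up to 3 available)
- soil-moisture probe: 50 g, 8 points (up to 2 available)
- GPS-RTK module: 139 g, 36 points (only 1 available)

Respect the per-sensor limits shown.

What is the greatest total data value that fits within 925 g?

Taking acoustic recorder + 3×particulate counter: 906 g used, 261 in data value.

261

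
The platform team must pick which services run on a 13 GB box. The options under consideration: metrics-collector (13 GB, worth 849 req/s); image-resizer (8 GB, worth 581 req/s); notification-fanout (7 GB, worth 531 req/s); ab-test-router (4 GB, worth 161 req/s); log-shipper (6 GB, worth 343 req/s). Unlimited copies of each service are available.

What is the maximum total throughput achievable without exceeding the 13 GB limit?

The ratio ordering already packs tightly: notification-fanout + log-shipper, 13 GB, 874.
No other feasible combination exceeds 874.

874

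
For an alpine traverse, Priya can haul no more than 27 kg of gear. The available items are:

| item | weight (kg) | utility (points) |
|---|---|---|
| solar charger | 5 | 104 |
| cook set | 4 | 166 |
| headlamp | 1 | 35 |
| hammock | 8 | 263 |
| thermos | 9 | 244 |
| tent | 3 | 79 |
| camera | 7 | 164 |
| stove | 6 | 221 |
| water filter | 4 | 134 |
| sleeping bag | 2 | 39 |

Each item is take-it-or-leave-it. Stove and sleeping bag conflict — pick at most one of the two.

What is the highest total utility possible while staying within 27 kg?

898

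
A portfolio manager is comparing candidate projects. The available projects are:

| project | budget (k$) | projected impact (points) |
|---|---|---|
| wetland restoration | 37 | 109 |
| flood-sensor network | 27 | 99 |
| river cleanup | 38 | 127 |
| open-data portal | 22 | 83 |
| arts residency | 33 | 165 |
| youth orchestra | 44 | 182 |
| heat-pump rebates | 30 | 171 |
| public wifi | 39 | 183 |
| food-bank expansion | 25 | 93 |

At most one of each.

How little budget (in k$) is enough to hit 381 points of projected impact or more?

85

Need the lightest bundle worth ≥ 381.
open-data portal + arts residency + heat-pump rebates reaches 419 using 85 k$.
No combination under 85 k$ hits 381.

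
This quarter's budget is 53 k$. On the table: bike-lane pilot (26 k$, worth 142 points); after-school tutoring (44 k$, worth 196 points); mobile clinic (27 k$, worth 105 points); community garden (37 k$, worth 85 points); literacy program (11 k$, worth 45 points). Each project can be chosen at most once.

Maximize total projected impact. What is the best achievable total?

The ratio heuristic lands on bike-lane pilot + literacy program (187) but leaves 16 k$ idle.
Replace literacy program with mobile clinic: the trade gains 60 net, giving 247 at 53 k$.
Runner-up after-school tutoring tops out at 196.

247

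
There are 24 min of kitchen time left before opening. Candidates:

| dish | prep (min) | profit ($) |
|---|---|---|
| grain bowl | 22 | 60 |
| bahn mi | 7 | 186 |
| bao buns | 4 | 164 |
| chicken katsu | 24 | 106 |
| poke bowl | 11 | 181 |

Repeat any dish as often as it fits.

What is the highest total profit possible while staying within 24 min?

984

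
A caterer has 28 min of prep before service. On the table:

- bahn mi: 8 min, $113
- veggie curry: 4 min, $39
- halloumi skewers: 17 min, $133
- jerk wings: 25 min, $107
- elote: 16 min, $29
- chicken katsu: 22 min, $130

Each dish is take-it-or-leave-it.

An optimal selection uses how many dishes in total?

2

Best achievable profit is 246.
One optimal bundle: bahn mi + halloumi skewers (25 min).
All optima have 2 dishes.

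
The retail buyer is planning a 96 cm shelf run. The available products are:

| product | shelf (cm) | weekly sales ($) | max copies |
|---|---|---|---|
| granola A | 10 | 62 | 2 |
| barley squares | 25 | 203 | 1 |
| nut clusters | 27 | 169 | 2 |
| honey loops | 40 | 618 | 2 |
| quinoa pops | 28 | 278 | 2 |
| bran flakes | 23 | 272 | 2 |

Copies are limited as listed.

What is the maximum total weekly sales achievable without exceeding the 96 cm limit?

The ratio ordering already packs tightly: granola A + 2×honey loops, 90 cm, 1298.
Nothing else within 96 cm beats 1298.

1298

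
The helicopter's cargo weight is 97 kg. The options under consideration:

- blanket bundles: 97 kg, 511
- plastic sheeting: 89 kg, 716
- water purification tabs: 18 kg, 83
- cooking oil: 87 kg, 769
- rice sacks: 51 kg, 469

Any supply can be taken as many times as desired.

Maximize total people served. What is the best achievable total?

Taking the top-ratio supplies first gives 2×water purification tabs + rice sacks for 635 (87 kg).
Dropping 2×water purification tabs and rice sacks frees 87 kg; slotting in cooking oil (87 kg) lifts the total to 769 at 87 kg.

769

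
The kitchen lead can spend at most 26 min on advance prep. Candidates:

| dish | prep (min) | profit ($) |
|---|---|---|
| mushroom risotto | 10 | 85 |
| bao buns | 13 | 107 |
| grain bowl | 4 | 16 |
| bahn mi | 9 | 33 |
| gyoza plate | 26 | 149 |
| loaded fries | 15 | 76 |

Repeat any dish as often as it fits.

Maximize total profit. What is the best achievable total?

By profit per min: mushroom risotto 8.50, bao buns 8.23, gyoza plate 5.73, loaded fries 5.07 lead.
The ratio heuristic lands on 2×mushroom risotto + grain bowl (186) but leaves 2 min idle.
Dropping 2×mushroom risotto and grain bowl frees 24 min; slotting in 2×bao buns (26 min) lifts the total to 214 at 26 min.
Every other selection either busts 26 min or fails to beat 214.

214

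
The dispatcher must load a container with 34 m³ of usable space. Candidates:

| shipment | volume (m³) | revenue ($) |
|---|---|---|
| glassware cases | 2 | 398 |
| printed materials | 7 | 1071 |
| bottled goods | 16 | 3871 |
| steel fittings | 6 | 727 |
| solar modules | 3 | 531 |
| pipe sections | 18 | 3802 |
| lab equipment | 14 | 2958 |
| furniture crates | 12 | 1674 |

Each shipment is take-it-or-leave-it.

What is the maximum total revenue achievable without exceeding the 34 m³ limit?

7673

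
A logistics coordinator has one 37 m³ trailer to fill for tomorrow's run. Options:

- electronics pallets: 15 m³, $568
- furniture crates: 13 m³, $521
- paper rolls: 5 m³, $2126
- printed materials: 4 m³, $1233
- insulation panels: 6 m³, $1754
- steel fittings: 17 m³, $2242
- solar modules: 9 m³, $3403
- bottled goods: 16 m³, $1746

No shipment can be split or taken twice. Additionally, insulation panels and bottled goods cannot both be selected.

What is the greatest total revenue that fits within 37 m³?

Density check — paper rolls 425.20, solar modules 378.11, printed materials 308.25 are the best per m³.
Greedy by ratio would take furniture crates + paper rolls + printed materials + insulation panels + solar modules: 37 m³ used, total 9037.
Dropping furniture crates and printed materials frees 17 m³; slotting in steel fittings (17 m³) lifts the total to 9525 at 37 m³.
Runner-up furniture crates + paper rolls + printed materials + insulation panels + solar modules tops out at 9037.

9525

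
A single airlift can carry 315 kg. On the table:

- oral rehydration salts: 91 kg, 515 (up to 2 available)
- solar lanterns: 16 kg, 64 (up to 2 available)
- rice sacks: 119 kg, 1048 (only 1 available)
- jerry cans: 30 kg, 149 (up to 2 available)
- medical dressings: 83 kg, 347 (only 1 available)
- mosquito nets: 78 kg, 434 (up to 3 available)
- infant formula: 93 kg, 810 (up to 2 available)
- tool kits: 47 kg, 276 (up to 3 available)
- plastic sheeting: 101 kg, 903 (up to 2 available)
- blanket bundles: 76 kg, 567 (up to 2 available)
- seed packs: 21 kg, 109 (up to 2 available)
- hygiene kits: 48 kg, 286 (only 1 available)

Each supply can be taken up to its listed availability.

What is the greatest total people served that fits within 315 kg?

Ranking by ratio (people served/kg): plastic sheeting 8.94, rice sacks 8.81, infant formula 8.71, blanket bundles 7.46.
Taking the top-ratio supplies first gives solar lanterns + infant formula + 2×plastic sheeting for 2680 (311 kg).
Replace solar lanterns and plastic sheeting with rice sacks: the trade gains 81 net, giving 2761 at 313 kg.
Every other selection either busts 315 kg or exceeds an availability limit or fails to beat 2761.

2761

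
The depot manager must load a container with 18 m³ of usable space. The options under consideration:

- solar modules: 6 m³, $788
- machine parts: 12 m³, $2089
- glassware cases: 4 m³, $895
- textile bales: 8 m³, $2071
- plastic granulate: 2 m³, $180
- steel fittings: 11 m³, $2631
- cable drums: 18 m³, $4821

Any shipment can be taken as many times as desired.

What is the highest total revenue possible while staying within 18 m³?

4821

Best packing: cable drums — 18 m³, 4821 total.
Every other selection either busts 18 m³ or fails to beat 4821.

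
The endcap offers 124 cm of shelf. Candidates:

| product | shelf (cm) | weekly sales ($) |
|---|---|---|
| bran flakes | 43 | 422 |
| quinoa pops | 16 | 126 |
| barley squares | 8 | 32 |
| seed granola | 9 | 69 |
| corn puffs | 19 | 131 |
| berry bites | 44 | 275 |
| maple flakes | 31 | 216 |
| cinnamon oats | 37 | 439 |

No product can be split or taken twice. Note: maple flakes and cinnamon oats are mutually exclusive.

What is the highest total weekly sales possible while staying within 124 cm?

1187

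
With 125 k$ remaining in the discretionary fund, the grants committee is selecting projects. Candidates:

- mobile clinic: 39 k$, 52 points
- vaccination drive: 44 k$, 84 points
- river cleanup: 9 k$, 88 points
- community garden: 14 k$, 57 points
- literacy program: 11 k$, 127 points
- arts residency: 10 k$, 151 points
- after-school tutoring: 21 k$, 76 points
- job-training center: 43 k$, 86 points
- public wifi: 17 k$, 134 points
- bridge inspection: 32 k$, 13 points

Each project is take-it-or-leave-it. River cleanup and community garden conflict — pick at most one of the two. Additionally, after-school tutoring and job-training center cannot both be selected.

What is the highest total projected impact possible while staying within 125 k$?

Density check — arts residency 15.10, literacy program 11.55, river cleanup 9.78, public wifi 7.88 are the best per k$.
Best packing: vaccination drive + river cleanup + literacy program + arts residency + after-school tutoring + public wifi — 112 k$, 660 total.
Nothing else feasible within 125 k$ beats 660.

660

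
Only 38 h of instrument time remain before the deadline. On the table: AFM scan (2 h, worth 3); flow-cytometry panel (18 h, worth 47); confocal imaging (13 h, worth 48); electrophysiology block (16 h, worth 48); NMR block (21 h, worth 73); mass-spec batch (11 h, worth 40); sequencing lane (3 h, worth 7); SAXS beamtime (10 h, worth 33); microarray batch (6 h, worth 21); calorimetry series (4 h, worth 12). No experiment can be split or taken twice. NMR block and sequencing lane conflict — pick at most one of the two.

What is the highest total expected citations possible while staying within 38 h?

Ranking by ratio (expected citations/h): confocal imaging 3.69, mass-spec batch 3.64, microarray batch 3.50.
Greedy by ratio would take confocal imaging + mass-spec batch + sequencing lane + microarray batch + calorimetry series: 37 h used, total 128.
The 20 h tied up in confocal imaging and sequencing lane and calorimetry series is better spent on NMR block — total rises to 134 (38 h).
Every other selection either busts 38 h or breaks a pairing rule or fails to beat 134.

134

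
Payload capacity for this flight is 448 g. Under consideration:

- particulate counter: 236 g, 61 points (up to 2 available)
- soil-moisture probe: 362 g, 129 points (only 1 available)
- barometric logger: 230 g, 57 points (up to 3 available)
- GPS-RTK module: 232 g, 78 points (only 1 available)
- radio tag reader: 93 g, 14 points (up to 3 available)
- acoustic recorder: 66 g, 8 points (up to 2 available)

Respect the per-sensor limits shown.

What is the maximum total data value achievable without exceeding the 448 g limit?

137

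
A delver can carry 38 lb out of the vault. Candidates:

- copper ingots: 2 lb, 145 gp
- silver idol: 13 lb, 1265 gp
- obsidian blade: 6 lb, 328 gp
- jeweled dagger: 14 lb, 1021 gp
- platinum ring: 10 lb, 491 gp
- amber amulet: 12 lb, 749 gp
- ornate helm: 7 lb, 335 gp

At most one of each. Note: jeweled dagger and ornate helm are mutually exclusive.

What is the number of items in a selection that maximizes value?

The maximum value within 38 lb is 2777.
silver idol + jeweled dagger + platinum ring hits 2777 at 37 lb.
Every optimal selection uses 3 items.

3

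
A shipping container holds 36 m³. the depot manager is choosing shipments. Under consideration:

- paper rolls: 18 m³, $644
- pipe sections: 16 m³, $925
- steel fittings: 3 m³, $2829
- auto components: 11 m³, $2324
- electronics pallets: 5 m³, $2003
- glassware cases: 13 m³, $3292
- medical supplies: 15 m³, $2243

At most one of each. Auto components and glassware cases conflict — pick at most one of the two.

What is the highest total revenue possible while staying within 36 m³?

Taking steel fittings + electronics pallets + glassware cases + medical supplies: 36 m³ used, 10367 in revenue.
The closest alternative, steel fittings + auto components + electronics pallets + medical supplies, reaches only 9399.

10367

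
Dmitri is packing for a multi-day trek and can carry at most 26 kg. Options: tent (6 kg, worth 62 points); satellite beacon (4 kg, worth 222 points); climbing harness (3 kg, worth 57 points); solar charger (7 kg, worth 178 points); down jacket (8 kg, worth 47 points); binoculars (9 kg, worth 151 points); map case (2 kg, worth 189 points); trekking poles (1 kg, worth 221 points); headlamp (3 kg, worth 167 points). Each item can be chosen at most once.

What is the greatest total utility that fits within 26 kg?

A density-first pass picks tent + satellite beacon + climbing harness + solar charger + map case + trekking poles + headlamp — 1096 at 26 kg.
Replace tent and climbing harness with binoculars: the trade gains 32 net, giving 1128 at 26 kg.
That's the maximum — no swap from here does better than 1128.

1128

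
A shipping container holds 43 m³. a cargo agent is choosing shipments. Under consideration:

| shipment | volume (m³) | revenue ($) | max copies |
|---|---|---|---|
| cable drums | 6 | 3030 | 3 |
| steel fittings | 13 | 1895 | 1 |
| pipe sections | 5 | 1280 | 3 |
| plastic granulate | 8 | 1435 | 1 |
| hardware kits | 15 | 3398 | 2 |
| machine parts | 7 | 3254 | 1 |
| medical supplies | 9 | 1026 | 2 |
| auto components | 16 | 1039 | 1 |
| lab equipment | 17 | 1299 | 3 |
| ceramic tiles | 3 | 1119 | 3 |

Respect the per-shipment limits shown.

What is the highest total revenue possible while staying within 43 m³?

17303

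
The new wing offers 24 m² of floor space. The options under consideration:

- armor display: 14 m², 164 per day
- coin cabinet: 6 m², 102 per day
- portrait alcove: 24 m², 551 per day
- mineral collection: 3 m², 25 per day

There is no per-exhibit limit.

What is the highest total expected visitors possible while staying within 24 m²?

551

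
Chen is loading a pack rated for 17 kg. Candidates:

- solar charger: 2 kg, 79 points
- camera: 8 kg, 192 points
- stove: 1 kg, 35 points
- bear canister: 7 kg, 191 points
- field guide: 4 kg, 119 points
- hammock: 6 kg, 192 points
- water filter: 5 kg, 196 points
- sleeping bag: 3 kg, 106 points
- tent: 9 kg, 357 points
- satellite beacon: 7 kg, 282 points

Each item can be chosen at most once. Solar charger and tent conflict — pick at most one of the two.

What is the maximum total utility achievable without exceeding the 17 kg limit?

674

Taking stove + tent + satellite beacon: 17 kg used, 674 in utility.
No other feasible combination exceeds 674.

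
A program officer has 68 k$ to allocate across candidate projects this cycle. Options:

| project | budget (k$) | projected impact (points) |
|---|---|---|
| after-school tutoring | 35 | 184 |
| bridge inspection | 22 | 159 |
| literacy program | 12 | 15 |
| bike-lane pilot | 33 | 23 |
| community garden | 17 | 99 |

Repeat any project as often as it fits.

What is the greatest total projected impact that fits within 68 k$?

Taking 3×bridge inspection: 66 k$ used, 477 in projected impact.
Every other selection either busts 68 k$ or fails to beat 477.

477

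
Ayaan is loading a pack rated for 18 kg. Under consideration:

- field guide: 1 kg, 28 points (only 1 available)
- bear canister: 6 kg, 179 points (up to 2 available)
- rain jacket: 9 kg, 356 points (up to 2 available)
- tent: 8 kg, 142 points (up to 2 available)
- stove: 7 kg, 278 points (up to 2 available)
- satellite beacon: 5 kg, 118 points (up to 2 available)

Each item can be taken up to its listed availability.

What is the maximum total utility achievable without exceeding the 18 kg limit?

712

The ratio heuristic lands on field guide + 2×stove (584) but leaves 3 kg idle.
Replace field guide and 2×stove with 2×rain jacket: the trade gains 128 net, giving 712 at 18 kg.
That's the maximum — no swap from here does better than 712.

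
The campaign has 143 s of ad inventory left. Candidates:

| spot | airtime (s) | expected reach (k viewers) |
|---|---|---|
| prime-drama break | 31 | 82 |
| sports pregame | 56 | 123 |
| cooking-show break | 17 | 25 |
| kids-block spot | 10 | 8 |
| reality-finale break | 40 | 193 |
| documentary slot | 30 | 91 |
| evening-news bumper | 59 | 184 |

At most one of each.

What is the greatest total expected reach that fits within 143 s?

476

Density check — reality-finale break 4.83, evening-news bumper 3.12, documentary slot 3.03, prime-drama break 2.65 are the best per s.
Kids-block spot + reality-finale break + documentary slot + evening-news bumper uses 139 of the 143 s and totals 476.
Next best is reality-finale break + documentary slot + evening-news bumper at 468 (129 s) — short by 8.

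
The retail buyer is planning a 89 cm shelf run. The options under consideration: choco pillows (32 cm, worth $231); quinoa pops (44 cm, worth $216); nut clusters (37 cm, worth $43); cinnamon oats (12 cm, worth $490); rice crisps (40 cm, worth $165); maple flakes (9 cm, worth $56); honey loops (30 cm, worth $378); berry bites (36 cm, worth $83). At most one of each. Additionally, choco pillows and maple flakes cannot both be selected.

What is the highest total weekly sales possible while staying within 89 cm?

Choco pillows + cinnamon oats + honey loops uses 74 of the 89 cm and totals 1099.

1099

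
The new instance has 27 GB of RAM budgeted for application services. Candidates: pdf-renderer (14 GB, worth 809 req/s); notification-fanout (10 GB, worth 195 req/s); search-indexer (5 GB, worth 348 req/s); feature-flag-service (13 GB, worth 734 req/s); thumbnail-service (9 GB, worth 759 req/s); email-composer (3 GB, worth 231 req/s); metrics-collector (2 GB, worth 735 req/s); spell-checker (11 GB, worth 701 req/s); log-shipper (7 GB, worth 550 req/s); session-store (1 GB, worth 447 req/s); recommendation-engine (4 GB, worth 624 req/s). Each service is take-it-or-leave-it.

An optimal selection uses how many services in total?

Optimal total is 3346.
One optimal bundle: thumbnail-service + email-composer + metrics-collector + log-shipper + session-store + recommendation-engine (26 GB).
All optima have 6 services.

6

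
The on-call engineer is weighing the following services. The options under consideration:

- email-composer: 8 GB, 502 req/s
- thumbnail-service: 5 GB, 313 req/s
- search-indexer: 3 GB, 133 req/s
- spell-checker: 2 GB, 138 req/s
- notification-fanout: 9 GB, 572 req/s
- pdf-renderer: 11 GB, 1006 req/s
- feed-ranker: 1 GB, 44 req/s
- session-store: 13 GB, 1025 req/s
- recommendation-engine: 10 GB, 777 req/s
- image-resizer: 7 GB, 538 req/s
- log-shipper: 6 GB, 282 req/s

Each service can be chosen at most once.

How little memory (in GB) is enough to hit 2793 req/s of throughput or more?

34

Minimise GB subject to total throughput ≥ 2793.
pdf-renderer + session-store + recommendation-engine: 2808 throughput at 34 GB.
No combination under 34 GB hits 2793.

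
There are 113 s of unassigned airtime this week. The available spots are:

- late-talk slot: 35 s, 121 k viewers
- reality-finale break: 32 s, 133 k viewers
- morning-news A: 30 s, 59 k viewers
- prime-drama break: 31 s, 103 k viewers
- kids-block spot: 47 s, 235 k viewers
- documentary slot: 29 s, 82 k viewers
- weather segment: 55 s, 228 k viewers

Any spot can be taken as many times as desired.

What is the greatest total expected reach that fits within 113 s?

Greedy by ratio would take 2×kids-block spot: 94 s used, total 470.
Replace kids-block spot with 2×reality-finale break: the trade gains 31 net, giving 501 at 111 s.
The spare 2 s is too small for any remaining spot, and no exchange beats 501.

501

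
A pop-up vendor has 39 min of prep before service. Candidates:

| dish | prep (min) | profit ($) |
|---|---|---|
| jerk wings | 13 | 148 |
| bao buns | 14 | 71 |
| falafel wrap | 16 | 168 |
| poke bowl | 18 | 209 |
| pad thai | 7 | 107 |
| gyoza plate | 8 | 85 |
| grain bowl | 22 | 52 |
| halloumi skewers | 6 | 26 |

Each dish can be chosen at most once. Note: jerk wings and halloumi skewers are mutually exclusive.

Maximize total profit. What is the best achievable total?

464

Taking jerk wings + poke bowl + pad thai: 38 min used, 464 in profit.
No other feasible combination exceeds 464.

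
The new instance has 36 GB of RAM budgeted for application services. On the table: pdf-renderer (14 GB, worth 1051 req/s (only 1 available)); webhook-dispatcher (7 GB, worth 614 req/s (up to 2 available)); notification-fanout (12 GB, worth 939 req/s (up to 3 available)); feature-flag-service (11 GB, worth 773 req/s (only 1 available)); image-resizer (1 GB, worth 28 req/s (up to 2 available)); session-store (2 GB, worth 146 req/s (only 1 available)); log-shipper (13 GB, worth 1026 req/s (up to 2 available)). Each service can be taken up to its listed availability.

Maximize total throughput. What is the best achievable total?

2840

Taking the top-ratio services first gives 2×webhook-dispatcher + 2×image-resizer + session-store + log-shipper for 2456 (31 GB).
Dropping webhook-dispatcher and image-resizer frees 8 GB; slotting in log-shipper (13 GB) lifts the total to 2840 at 36 GB.
No other feasible combination exceeds 2840.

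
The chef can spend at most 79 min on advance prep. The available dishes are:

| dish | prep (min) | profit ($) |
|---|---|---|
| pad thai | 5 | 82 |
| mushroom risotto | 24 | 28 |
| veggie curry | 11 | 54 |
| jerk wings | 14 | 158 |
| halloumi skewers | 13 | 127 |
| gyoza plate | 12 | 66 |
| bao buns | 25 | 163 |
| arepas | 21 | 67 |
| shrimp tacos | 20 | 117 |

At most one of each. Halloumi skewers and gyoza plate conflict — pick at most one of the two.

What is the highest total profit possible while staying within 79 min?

647

Taking pad thai + jerk wings + halloumi skewers + bao buns + shrimp tacos: 77 min used, 647 in profit.
No other feasible combination exceeds 647.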